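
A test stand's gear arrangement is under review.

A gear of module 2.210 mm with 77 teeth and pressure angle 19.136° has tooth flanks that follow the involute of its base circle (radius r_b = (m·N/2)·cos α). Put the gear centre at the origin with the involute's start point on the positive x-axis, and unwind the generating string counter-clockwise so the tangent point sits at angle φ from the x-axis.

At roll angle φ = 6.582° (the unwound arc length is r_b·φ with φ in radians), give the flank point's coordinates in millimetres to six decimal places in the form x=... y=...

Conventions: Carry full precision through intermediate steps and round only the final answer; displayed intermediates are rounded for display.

x=80.912125 y=0.040567

single-mesh involute tooth geometry (77T wheel at module 2.210)
pitch radius r_p = m·N/2 = 2.210·77/2 = 85.085000
base radius r_b = r_p·cos α = 85.085000·cos 19.136° = 80.383469
roll angle φ = 6.582° = 0.11487757 rad
x = r_b·(cos φ + φ·sin φ) = 80.912125
y = r_b·(sin φ − φ·cos φ) = 0.040567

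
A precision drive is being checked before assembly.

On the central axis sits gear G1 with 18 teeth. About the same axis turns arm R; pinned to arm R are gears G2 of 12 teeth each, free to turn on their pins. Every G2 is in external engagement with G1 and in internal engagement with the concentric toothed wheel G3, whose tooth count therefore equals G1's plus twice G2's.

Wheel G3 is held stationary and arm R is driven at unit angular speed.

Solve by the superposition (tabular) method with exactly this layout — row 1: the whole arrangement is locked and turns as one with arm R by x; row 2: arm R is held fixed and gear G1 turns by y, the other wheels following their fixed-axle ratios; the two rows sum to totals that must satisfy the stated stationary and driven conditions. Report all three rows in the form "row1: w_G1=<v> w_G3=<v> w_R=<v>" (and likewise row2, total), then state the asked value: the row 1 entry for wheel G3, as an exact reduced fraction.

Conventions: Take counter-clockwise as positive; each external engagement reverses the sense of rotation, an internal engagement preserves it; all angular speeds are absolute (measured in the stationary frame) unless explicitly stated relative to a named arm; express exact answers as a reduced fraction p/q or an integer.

recognized (axles ride arm R): planetary set, 18/12/42 teeth
row 1 (train locked, turned with arm): all members turn x
superposition row 2 [arm held]: sun y, ring −(18/42)·y, arm 0
boundary: total ω_ring = x − (18/42)·y = 0 and total ω_arm = x = 1  ⇒  y = 7/3, x = 1
row 2 ring = −(18/42)·7/3 = -1
totals (row 1 + row 2): sun 1 + 7/3 = 10/3, ring 1 + (-1) = 0, arm 1 + 0 = 1
asked cell (row1, ring) = 1

row1: w_G1=1 w_G3=1 w_R=1
row2: w_G1=7/3 w_G3=-1 w_R=0
total: w_G1=10/3 w_G3=0 w_R=1
asked value: 1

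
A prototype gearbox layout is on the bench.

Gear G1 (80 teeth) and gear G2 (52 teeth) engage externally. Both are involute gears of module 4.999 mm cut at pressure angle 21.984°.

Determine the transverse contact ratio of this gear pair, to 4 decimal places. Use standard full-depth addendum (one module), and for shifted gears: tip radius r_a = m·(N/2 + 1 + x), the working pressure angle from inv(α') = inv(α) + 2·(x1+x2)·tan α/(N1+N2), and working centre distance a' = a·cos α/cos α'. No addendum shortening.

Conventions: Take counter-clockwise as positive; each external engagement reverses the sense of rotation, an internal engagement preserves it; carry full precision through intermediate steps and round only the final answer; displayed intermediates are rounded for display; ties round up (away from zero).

topology: single-mesh involute geometry — m = 4.999, 80T/52T pair
base radii: r_b1 = 185.420594, r_b2 = 120.523386
tip radii: r_a1 = 204.959000, r_a2 = 134.973000
no profile shift: α' = α, a' = a
action lengths: √(r_a1²−r_b1²) = 87.334958, √(r_a2²−r_b2²) = 60.760383
base pitch p_b = π·m·cos α = 14.562899
CR = (87.334958 + 60.760383 − 329.934000·sin 21.98400°)/14.562899 = 1.688216
contact ratio ≈ 1.6882

1.6882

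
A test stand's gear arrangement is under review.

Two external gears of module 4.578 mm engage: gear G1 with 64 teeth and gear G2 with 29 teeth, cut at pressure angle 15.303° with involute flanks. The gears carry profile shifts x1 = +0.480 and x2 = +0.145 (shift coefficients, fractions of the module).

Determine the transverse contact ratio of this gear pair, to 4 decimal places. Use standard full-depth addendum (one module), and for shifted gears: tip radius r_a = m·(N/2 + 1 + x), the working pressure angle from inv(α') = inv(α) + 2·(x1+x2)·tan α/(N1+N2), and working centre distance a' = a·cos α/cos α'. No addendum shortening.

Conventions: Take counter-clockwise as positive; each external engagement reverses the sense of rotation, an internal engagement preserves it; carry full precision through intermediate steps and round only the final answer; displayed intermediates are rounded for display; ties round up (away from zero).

1.8709

recognized (one external pair, fixed centres): single-mesh tooth geometry, m = 4.578, N1 = 64, N2 = 29
base radii: r_b1 = 141.301779, r_b2 = 64.027369
tip radii: r_a1 = 153.271440, r_a2 = 71.622810
inv(α') = inv(15.303°) + 2·(+0.480+0.145)·tan α/(64+29) = 0.01021535  ⇒  α' = 17.69883°
a' = a·cos α / cos α' = 212.8770·cos 15.303°/cos 17.69883° = 215.530711
action lengths: √(r_a1²−r_b1²) = 59.379639, √(r_a2²−r_b2²) = 32.098644
base pitch p_b = π·m·cos α = 13.872270
CR = (59.379639 + 32.098644 − 215.530711·sin 17.69883°)/13.872270 = 1.870928
contact ratio ≈ 1.8709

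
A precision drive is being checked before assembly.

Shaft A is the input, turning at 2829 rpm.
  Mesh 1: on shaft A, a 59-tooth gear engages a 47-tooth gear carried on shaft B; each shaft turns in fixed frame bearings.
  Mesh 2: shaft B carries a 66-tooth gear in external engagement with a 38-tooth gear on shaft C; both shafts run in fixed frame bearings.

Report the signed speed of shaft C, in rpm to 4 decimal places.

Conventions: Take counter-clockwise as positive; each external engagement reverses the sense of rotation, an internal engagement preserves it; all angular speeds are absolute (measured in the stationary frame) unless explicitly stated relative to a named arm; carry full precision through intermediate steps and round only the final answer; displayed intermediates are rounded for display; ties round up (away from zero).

+6168.0437 rpm

2-mesh fixed-axis compound train (all bearings frame-fixed)
mesh 1 [59T→47T]: ω = 2829.0000×59/47 = 3551.2979 rpm, sense flips to −
mesh 2 [66T→38T]: ω = 3551.2979×66/38 = 6168.0437 rpm, sense flips to +
signed output speed = +6168.0437 rpm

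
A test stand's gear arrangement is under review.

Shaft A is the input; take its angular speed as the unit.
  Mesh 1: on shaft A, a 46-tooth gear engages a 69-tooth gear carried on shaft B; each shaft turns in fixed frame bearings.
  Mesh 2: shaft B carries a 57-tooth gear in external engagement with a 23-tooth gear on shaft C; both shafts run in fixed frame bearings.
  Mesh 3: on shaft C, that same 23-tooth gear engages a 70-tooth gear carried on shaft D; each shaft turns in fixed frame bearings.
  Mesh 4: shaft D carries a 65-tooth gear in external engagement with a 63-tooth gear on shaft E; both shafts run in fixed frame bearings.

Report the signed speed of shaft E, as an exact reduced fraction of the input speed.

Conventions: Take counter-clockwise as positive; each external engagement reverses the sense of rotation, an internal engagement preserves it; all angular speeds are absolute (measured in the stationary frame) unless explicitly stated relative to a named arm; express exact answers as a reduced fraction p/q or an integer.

4-mesh fixed-axis compound train (all bearings frame-fixed)
mesh 1 [46T→69T]: |ω|/ω_in = 1×46/69 = 2/3, sense flips to −
mesh 2 [57T→23T]: |ω|/ω_in = (2/3)×57/23 = 38/23, sense flips to +
mesh 3 [23T→70T]: |ω|/ω_in = (38/23)×23/70 = 19/35, sense flips to −
mesh 4 [65T→63T]: |ω|/ω_in = (19/35)×65/63 = 247/441, sense flips to +
signed output speed (× input speed) = 247/441

247/441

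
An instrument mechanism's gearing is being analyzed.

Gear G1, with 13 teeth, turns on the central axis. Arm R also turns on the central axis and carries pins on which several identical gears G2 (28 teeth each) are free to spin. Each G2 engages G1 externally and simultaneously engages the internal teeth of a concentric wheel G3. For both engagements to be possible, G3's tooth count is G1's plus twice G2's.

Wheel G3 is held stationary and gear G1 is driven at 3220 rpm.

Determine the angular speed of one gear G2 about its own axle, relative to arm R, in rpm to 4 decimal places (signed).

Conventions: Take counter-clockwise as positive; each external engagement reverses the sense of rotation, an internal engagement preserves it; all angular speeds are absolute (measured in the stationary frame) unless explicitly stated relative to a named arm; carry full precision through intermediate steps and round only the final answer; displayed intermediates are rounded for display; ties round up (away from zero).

planetary set (13T centre, 28T on arm, 69T internal) — Willis relation
normalise by the input: solve with ω_sun = 1, then scale by 3220 rpm
ring teeth: 13 + 2·28 = 69
13(ω_sun−ω_arm) = −69(ω_ring−ω_arm),  ω_ring = 0, ω_sun = 1
13(1−ω_arm) = −69(0−ω_arm)  ⇒  82·ω_arm = 13  ⇒  ω_arm = 13/82
sun–planet mesh: 13·(1−13/82) = −28·(ω_p−ω_arm)  ⇒  ω_p−ω_arm = -897/2296
scale: ω_p−ω_arm = -897/2296 × 3220 rpm = -1257.9878 rpm

-1257.9878 rpm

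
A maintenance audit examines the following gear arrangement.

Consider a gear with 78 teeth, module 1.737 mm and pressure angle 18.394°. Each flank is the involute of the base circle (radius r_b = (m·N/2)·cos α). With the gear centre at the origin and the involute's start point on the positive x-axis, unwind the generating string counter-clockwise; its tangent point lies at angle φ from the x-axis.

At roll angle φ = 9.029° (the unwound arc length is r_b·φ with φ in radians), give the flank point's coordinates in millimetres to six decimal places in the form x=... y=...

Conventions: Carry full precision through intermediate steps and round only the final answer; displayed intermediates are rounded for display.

single-mesh involute tooth geometry (78T wheel at module 1.737)
pitch radius r_p = m·N/2 = 1.737·78/2 = 67.743000
base radius r_b = r_p·cos α = 67.743000·cos 18.394° = 64.281947
roll angle φ = 9.029° = 0.15758578 rad
x = r_b·(cos φ + φ·sin φ) = 65.075164
y = r_b·(sin φ − φ·cos φ) = 0.083645

x=65.075164 y=0.083645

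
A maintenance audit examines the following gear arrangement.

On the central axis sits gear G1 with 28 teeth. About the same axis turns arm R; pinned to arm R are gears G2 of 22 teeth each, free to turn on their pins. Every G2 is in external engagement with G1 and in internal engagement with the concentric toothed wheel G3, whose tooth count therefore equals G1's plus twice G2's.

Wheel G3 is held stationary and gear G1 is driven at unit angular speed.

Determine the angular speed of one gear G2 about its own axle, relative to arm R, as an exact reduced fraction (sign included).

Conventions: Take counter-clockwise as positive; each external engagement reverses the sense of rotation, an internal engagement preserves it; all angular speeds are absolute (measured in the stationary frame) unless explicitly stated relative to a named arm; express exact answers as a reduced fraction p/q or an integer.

planetary set (28T centre, 22T on arm, 72T internal) — Willis relation
ring teeth: 28 + 2·22 = 72
28(ω_sun−ω_arm) = −72(ω_ring−ω_arm),  ω_ring = 0, ω_sun = 1
28(1−ω_arm) = −72(0−ω_arm)  ⇒  100·ω_arm = 28  ⇒  ω_arm = 7/25
sun–planet mesh: 28·(1−7/25) = −22·(ω_p−ω_arm)  ⇒  ω_p−ω_arm = -252/275
exact speed ratio = -252/275

-252/275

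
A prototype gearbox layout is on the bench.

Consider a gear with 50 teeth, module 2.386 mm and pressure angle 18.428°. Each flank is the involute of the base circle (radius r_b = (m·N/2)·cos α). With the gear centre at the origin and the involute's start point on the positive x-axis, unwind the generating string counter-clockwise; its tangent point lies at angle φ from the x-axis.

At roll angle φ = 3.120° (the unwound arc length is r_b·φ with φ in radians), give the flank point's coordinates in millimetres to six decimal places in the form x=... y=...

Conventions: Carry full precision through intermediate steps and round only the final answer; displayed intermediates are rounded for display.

topology: single-mesh involute geometry — m = 2.386, N = 50
pitch radius r_p = m·N/2 = 2.386·50/2 = 59.650000
base radius r_b = r_p·cos α = 59.650000·cos 18.428° = 56.591246
roll angle φ = 3.120° = 0.05445427 rad
x = r_b·(cos φ + φ·sin φ) = 56.675088
y = r_b·(sin φ − φ·cos φ) = 0.003045

x=56.675088 y=0.003045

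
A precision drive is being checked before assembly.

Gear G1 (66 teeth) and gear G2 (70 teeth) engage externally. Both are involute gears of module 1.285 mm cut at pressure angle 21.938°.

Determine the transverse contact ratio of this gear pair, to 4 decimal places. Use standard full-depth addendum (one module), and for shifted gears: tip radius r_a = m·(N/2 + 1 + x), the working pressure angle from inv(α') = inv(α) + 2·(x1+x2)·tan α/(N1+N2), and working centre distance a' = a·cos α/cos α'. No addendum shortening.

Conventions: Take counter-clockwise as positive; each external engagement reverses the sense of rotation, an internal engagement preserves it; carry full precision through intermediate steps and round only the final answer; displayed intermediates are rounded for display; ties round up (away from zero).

1.6985

recognized (one external pair, fixed centres): single-mesh tooth geometry, m = 1.285, N1 = 66, N2 = 70
base radii: r_b1 = 39.334398, r_b2 = 41.718301
tip radii: r_a1 = 43.690000, r_a2 = 46.260000
no profile shift: α' = α, a' = a
action lengths: √(r_a1²−r_b1²) = 19.016342, √(r_a2²−r_b2²) = 19.989272
base pitch p_b = π·m·cos α = 3.744626
CR = (19.016342 + 19.989272 − 87.380000·sin 21.93800°)/3.744626 = 1.698481
contact ratio ≈ 1.6985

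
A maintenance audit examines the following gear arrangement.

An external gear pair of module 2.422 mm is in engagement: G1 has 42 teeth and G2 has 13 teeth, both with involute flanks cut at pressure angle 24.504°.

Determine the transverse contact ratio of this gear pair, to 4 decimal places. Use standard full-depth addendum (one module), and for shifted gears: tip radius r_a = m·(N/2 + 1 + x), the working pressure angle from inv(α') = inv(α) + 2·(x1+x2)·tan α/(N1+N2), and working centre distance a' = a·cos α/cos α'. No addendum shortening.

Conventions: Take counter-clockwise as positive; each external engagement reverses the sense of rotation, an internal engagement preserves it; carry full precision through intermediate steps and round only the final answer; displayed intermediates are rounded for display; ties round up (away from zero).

class = single-mesh tooth geometry [involute pair 42T × 13T, m = 2.422]
base radii: r_b1 = 46.280978, r_b2 = 14.325064
tip radii: r_a1 = 53.284000, r_a2 = 18.165000
no profile shift: α' = α, a' = a
action lengths: √(r_a1²−r_b1²) = 26.405601, √(r_a2²−r_b2²) = 11.169591
base pitch p_b = π·m·cos α = 6.923618
CR = (26.405601 + 11.169591 − 66.605000·sin 24.50400°)/6.923618 = 1.437156
contact ratio ≈ 1.4372

1.4372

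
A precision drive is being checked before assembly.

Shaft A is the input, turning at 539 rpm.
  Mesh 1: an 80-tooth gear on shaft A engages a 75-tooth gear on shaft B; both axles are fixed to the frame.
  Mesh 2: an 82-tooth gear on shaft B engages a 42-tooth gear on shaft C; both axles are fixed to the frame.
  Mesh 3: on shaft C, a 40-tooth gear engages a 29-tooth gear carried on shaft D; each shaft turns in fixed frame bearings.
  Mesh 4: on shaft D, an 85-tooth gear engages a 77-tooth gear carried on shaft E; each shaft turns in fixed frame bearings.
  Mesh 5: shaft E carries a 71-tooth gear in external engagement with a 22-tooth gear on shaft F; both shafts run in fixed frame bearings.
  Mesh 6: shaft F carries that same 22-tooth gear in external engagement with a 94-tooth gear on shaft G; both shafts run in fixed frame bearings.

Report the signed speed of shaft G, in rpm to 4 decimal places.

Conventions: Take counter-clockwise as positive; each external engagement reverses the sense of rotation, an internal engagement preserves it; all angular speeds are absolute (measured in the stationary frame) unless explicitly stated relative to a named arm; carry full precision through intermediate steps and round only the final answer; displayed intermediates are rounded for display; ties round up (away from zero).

recognized (7 fixed axles, 6 meshes): fixed-axis compound train
mesh 1 [80T→75T]: ω = 539.0000×80/75 = 574.9333 rpm, sense flips to −
mesh 2 [82T→42T]: ω = 574.9333×82/42 = 1122.4889 rpm, sense flips to +
mesh 3 [40T→29T]: ω = 1122.4889×40/29 = 1548.2605 rpm, sense flips to −
mesh 4 [85T→77T]: ω = 1548.2605×85/77 = 1709.1188 rpm, sense flips to +
mesh 5 [71T→22T]: ω = 1709.1188×71/22 = 5515.7924 rpm, sense flips to −
mesh 6 [22T→94T]: ω = 5515.7924×22/94 = 1290.9301 rpm, sense flips to +
signed output speed = +1290.9301 rpm

+1290.9301 rpm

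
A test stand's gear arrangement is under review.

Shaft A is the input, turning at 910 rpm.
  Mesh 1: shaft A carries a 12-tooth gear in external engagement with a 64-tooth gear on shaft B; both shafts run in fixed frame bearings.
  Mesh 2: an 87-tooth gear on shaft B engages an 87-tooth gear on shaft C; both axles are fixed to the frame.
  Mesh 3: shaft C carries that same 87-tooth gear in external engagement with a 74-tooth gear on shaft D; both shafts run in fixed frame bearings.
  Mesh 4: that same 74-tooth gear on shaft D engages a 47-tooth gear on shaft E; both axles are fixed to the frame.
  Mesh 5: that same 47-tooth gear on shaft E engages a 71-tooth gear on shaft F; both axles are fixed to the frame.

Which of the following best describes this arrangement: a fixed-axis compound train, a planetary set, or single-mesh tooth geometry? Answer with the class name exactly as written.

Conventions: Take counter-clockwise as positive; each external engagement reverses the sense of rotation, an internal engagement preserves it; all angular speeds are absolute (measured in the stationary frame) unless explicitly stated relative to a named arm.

fixed-axis compound train

recognized (6 fixed axles, 5 meshes): fixed-axis compound train
classification: fixed-axis compound train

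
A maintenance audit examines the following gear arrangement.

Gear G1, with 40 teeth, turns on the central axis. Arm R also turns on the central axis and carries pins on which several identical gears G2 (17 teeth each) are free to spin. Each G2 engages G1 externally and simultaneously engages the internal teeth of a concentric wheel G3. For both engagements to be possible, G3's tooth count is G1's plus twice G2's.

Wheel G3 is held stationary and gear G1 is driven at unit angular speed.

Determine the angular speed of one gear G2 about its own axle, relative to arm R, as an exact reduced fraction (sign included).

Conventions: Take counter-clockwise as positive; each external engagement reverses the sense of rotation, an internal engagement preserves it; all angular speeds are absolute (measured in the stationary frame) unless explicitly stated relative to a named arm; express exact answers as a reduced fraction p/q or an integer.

-1480/969

recognized (axles ride arm R): planetary set, 40/17/74 teeth
ring teeth: 40 + 2·17 = 74
40(ω_sun−ω_arm) = −74(ω_ring−ω_arm),  ω_ring = 0, ω_sun = 1
40(1−ω_arm) = −74(0−ω_arm)  ⇒  114·ω_arm = 40  ⇒  ω_arm = 20/57
sun–planet mesh: 40·(1−20/57) = −17·(ω_p−ω_arm)  ⇒  ω_p−ω_arm = -1480/969
exact speed ratio = -1480/969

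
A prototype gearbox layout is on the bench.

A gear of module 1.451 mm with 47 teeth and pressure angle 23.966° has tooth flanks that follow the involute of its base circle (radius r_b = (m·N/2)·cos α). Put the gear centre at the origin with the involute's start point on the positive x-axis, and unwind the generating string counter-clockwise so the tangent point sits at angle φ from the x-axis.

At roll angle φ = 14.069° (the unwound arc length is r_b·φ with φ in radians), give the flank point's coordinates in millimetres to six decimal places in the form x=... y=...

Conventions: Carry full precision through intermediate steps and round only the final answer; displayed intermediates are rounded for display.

x=32.084000 y=0.152848

single-mesh involute tooth geometry (47T wheel at module 1.451)
pitch radius r_p = m·N/2 = 1.451·47/2 = 34.098500
base radius r_b = r_p·cos α = 34.098500·cos 23.966° = 31.158754
roll angle φ = 14.069° = 0.24555037 rad
x = r_b·(cos φ + φ·sin φ) = 32.084000
y = r_b·(sin φ − φ·cos φ) = 0.152848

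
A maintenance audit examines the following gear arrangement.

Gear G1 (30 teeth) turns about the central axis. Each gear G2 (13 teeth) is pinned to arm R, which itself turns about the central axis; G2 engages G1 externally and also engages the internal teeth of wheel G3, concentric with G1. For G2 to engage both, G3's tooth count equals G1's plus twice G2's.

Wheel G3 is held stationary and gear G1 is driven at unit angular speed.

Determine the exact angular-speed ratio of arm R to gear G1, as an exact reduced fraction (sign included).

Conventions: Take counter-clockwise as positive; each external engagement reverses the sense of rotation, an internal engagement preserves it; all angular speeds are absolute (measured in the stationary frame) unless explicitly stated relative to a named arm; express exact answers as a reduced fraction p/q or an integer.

15/43

topology: planetary set — G1 30T / G2 13T / G3 56T, arm = carrier (Willis)
ring teeth: 30 + 2·13 = 56
30(ω_sun−ω_arm) = −56(ω_ring−ω_arm),  ω_ring = 0, ω_sun = 1
30(1−ω_arm) = −56(0−ω_arm)  ⇒  86·ω_arm = 30  ⇒  ω_arm = 15/43
ω_out/ω_in = 15/43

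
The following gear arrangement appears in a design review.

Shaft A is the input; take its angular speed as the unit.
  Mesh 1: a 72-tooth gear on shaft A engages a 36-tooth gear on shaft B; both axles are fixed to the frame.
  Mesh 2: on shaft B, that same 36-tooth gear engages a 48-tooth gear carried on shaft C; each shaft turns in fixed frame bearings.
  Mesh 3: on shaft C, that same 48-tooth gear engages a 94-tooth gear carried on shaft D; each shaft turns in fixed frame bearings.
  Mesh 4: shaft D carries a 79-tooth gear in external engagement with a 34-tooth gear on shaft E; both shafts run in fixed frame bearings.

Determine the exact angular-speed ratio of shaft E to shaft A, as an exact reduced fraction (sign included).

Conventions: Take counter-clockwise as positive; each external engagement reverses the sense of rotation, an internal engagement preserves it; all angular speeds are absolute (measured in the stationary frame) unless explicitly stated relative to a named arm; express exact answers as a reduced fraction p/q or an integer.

class = fixed-axis compound train [4 meshes; 4 ratios multiply, 4 sense flips]
mesh 1 [72T→36T]: running ratio 2, sense −
mesh 2 [36T→48T]: running ratio 3/2, sense +
mesh 3 [48T→94T]: running ratio 36/47, sense −
mesh 4 [79T→34T]: running ratio 1422/799, sense +
ω_out/ω_in = 1422/799

1422/799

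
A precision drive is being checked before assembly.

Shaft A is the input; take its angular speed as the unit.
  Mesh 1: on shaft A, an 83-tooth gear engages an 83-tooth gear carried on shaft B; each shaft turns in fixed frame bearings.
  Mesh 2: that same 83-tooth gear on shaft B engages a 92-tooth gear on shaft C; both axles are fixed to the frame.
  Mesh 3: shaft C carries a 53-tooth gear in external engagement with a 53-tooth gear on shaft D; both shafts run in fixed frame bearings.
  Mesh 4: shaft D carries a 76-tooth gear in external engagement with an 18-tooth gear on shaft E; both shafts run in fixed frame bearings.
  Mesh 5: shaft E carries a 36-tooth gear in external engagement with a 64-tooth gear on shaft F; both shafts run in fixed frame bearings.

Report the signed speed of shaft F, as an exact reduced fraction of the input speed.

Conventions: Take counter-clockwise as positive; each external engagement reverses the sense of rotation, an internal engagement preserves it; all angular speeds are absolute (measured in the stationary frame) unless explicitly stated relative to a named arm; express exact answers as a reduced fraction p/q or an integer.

-1577/736

5-mesh fixed-axis compound train (all bearings frame-fixed)
mesh 1 [83T→83T]: |ω|/ω_in = 1×83/83 = 1, sense flips to −
mesh 2 [83T→92T]: |ω|/ω_in = 1×83/92 = 83/92, sense flips to +
mesh 3 [53T→53T]: |ω|/ω_in = (83/92)×53/53 = 83/92, sense flips to −
mesh 4 [76T→18T]: |ω|/ω_in = (83/92)×76/18 = 1577/414, sense flips to +
mesh 5 [36T→64T]: |ω|/ω_in = (1577/414)×36/64 = 1577/736, sense flips to −
signed output speed (× input speed) = -1577/736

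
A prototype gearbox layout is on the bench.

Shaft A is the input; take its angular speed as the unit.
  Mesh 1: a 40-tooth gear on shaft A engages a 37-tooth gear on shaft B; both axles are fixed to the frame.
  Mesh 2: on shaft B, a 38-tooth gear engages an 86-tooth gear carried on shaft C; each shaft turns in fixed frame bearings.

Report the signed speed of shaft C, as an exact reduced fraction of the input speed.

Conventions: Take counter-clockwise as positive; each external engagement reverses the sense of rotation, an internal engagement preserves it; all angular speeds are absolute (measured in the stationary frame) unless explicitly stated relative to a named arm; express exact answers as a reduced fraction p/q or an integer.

760/1591

2-mesh fixed-axis compound train (all bearings frame-fixed)
mesh 1 [40T→37T]: |ω|/ω_in = 1×40/37 = 40/37, sense flips to −
mesh 2 [38T→86T]: |ω|/ω_in = (40/37)×38/86 = 760/1591, sense flips to +
signed output speed (× input speed) = 760/1591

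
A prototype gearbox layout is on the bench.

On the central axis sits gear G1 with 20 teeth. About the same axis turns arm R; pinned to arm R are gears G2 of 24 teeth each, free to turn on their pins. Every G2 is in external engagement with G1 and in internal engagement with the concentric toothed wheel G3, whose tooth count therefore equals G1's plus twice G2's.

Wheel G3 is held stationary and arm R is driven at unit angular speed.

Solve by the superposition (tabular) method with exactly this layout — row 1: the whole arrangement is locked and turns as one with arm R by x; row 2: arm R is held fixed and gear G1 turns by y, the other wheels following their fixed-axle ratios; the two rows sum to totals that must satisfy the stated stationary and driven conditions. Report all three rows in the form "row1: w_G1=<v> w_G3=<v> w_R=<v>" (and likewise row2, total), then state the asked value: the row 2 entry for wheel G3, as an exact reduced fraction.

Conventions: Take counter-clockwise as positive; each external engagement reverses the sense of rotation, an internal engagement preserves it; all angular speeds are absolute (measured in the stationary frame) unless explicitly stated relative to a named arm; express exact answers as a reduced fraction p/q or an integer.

row1: w_G1=1 w_G3=1 w_R=1
row2: w_G1=17/5 w_G3=-1 w_R=0
total: w_G1=22/5 w_G3=0 w_R=1
asked value: -1

class = planetary set [G3 = 20+2·24 = 68; Willis about the carrier]
superposition row 1 [locked train]: every member turns x
row 2: sun turns y, ring = −(20/68)·y, arm 0
boundary: total ω_ring = x − (20/68)·y = 0 and total ω_arm = x = 1  ⇒  y = 17/5, x = 1
row 2 ring = −(20/68)·17/5 = -1
totals (row 1 + row 2): sun 1 + 17/5 = 22/5, ring 1 + (-1) = 0, arm 1 + 0 = 1
asked cell (row2, ring) = -1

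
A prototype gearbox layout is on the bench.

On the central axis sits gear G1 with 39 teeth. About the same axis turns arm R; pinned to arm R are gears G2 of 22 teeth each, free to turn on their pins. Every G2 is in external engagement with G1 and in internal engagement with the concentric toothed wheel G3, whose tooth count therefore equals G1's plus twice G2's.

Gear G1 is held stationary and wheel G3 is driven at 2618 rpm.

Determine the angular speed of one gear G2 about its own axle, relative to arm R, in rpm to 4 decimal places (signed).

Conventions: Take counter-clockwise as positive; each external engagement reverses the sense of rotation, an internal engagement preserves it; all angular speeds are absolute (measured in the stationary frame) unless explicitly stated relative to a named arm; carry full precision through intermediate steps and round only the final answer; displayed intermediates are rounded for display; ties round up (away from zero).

planetary set (39T centre, 22T on arm, 83T internal) — Willis relation
normalise by the input: solve with ω_ring = 1, then scale by 2618 rpm
ring teeth: 39 + 2·22 = 83
39(ω_sun−ω_arm) = −83(ω_ring−ω_arm),  ω_sun = 0, ω_ring = 1
39(0−ω_arm) = −83(1−ω_arm)  ⇒  122·ω_arm = 83  ⇒  ω_arm = 83/122
sun–planet mesh: 39·(0−83/122) = −22·(ω_p−ω_arm)  ⇒  ω_p−ω_arm = 3237/2684
scale: ω_p−ω_arm = 3237/2684 × 2618 rpm = +3157.4016 rpm

+3157.4016 rpm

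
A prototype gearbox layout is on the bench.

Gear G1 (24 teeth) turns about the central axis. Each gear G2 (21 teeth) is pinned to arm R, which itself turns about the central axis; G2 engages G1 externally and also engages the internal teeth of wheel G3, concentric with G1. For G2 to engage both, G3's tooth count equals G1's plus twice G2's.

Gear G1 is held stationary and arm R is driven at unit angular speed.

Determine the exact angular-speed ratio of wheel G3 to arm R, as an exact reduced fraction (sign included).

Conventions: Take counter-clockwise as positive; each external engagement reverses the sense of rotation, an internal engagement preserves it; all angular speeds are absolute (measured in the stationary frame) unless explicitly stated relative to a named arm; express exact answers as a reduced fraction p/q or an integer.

recognized (axles ride arm R): planetary set, 24/21/66 teeth
ring teeth: 24 + 2·21 = 66
24(ω_sun−ω_arm) = −66(ω_ring−ω_arm),  ω_sun = 0, ω_arm = 1
ω_ring = 1 − (24/66)(0−1) = 15/11
ω_out/ω_in = 15/11

15/11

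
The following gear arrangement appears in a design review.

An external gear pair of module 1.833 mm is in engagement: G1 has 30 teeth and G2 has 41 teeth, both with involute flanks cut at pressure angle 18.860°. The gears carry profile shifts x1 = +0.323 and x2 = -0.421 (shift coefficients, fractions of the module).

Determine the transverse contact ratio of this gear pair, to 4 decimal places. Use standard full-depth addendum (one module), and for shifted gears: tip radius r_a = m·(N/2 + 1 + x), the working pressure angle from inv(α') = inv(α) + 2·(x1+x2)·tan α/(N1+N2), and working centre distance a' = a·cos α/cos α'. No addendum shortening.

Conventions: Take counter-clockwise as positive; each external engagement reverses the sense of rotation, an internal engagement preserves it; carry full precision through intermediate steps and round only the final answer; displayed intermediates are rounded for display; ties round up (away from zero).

1.7289

single-mesh involute tooth geometry (30T engaging 41T at module 1.833)
base radii: r_b1 = 26.018828, r_b2 = 35.559065
tip radii: r_a1 = 29.920059, r_a2 = 38.637807
inv(α') = inv(18.860°) + 2·(+0.323-0.421)·tan α/(30+41) = 0.01148465  ⇒  α' = 18.38420°
a' = a·cos α / cos α' = 65.0715·cos 18.860°/cos 18.38420° = 64.889665
action lengths: √(r_a1²−r_b1²) = 14.772627, √(r_a2²−r_b2²) = 15.114000
base pitch p_b = π·m·cos α = 5.449371
CR = (14.772627 + 15.114000 − 64.889665·sin 18.38420°)/5.449371 = 1.728870
contact ratio ≈ 1.7289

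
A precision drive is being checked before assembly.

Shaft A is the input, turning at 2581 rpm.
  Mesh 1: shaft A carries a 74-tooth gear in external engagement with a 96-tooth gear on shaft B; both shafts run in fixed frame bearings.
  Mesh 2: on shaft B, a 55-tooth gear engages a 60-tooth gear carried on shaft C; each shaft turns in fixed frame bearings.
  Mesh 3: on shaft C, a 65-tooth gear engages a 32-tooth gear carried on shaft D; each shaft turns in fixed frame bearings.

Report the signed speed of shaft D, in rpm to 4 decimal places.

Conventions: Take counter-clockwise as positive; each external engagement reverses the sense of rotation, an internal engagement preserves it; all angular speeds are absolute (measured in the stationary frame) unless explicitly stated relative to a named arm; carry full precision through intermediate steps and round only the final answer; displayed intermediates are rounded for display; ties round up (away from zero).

-3704.4463 rpm

3-mesh fixed-axis compound train (all bearings frame-fixed)
mesh 1 [74T→96T]: ω = 2581.0000×74/96 = 1989.5208 rpm, sense flips to −
mesh 2 [55T→60T]: ω = 1989.5208×55/60 = 1823.7274 rpm, sense flips to +
mesh 3 [65T→32T]: ω = 1823.7274×65/32 = 3704.4463 rpm, sense flips to −
signed output speed = -3704.4463 rpm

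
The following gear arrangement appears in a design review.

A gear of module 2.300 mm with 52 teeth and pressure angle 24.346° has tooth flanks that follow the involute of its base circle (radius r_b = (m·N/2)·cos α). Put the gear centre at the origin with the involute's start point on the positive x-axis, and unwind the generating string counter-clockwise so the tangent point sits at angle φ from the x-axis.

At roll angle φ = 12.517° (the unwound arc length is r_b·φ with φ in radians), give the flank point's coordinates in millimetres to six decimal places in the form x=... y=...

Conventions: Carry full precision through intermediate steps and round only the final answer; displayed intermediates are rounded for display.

x=55.766778 y=0.188448

recognized (one wheel, involute flank): single-mesh tooth geometry, m = 2.300, N = 52
pitch radius r_p = m·N/2 = 2.300·52/2 = 59.800000
base radius r_b = r_p·cos α = 59.800000·cos 24.346° = 54.482141
roll angle φ = 12.517° = 0.21846286 rad
x = r_b·(cos φ + φ·sin φ) = 55.766778
y = r_b·(sin φ − φ·cos φ) = 0.188448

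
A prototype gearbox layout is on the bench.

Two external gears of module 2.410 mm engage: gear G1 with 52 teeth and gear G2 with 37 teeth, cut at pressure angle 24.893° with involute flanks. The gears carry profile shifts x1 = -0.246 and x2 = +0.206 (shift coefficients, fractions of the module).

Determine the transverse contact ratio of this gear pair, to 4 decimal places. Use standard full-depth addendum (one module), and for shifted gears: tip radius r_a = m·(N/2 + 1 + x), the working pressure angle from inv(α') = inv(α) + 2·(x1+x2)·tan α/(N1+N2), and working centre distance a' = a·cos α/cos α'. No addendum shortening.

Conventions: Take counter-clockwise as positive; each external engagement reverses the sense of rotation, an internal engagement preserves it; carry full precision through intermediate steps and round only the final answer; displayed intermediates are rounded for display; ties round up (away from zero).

recognized (one external pair, fixed centres): single-mesh tooth geometry, m = 2.410, N1 = 52, N2 = 37
base radii: r_b1 = 56.838601, r_b2 = 40.442850
tip radii: r_a1 = 64.477140, r_a2 = 47.491460
inv(α') = inv(24.893°) + 2·(-0.246+0.206)·tan α/(52+37) = 0.02915413  ⇒  α' = 24.78145°
a' = a·cos α / cos α' = 107.2450·cos 24.893°/cos 24.78145° = 107.148397
action lengths: √(r_a1²−r_b1²) = 30.441338, √(r_a2²−r_b2²) = 24.896076
base pitch p_b = π·m·cos α = 6.867836
CR = (30.441338 + 24.896076 − 107.148397·sin 24.78145°)/6.867836 = 1.517989
contact ratio ≈ 1.5180

1.5180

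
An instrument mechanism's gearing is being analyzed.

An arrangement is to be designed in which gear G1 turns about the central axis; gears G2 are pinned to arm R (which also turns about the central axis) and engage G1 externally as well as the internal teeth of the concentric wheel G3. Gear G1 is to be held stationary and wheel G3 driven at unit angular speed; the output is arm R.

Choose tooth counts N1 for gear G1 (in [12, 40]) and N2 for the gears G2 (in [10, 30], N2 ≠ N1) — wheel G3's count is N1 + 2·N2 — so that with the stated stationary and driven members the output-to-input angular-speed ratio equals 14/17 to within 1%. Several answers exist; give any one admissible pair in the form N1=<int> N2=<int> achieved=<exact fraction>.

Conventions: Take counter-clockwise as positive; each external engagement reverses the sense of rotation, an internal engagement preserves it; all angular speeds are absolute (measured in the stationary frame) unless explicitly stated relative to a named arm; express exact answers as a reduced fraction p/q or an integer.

N1=12 N2=22 achieved=14/17

design class (target 14/17): planetary set
Willis with ω_sun = 0: ω_arm/ω_ring = N3/(N1+N3); set equal to 14/17  ⇒  N3/N1 = (14/17)/(1 − 14/17) = 14/3
N3 = N1 + 2·N2  ⇒  N2/N1 = (N3/N1 − 1)/2 = (14/3 − 1)/2 = 11/6
smallest multiple with N1 ≥ 12 and N2 ≥ 10: k = 2  ⇒  N1 = 2·6 = 12, N2 = 2·11 = 22 (N1 ≤ 40, N2 ≤ 30, N2 ≠ N1 ✓), N3 = 12 + 2·22 = 56
check: N3/(N1+N3) with N1 = 12, N3 = 56 gives 14/17; |achieved − target| = 0 ≤ 7/850 ✓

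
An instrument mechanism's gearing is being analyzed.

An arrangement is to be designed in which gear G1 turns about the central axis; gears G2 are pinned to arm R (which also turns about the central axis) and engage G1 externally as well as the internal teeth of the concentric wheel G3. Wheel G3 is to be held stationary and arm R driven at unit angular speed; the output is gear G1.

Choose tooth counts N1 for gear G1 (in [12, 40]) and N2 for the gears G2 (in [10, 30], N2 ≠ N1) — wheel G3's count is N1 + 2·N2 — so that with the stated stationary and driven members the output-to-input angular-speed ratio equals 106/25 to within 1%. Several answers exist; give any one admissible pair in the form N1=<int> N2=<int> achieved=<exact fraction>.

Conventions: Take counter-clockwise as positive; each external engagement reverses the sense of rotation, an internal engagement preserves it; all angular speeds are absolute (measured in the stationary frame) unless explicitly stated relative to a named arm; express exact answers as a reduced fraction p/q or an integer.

N1=25 N2=28 achieved=106/25

topology: planetary set — design target 106/25, arm = carrier (Willis)
Willis with ω_ring = 0: ω_sun/ω_arm = (N1+N3)/N1; set equal to 106/25  ⇒  N3/N1 = 106/25 − 1 = 81/25
N3 = N1 + 2·N2  ⇒  N2/N1 = (N3/N1 − 1)/2 = (81/25 − 1)/2 = 28/25
smallest multiple with N1 ≥ 12 and N2 ≥ 10: k = 1  ⇒  N1 = 1·25 = 25, N2 = 1·28 = 28 (N1 ≤ 40, N2 ≤ 30, N2 ≠ N1 ✓), N3 = 25 + 2·28 = 81
check: (N1+N3)/N1 with N1 = 25, N3 = 81 gives 106/25; |achieved − target| = 0 ≤ 53/1250 ✓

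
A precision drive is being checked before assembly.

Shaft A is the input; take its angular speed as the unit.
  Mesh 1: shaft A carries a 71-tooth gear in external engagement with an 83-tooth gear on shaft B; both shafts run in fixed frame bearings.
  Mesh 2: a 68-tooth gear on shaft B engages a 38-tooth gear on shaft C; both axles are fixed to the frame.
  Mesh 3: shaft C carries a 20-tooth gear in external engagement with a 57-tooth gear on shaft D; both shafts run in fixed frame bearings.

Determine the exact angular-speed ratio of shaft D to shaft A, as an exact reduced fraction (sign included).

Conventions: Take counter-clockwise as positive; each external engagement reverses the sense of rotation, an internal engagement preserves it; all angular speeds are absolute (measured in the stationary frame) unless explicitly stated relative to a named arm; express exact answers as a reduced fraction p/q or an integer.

-48280/89889

class = fixed-axis compound train [3 meshes; 3 ratios multiply, 3 sense flips]
mesh 1 [71T→83T]: running ratio 71/83, sense −
mesh 2 [68T→38T]: running ratio 2414/1577, sense +
mesh 3 [20T→57T]: running ratio 48280/89889, sense −
ω_out/ω_in = -48280/89889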